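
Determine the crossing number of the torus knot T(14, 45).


For a torus knot T(p, q) with gcd(p,q)=1,
the crossing number is min(p*(q-1), q*(p-1)).
p*(q-1) = 14*44 = 616
q*(p-1) = 45*13 = 585
min(616, 585) = 585

585


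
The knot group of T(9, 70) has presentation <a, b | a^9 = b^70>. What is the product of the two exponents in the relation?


The relation is a^9 = b^70.
Product of exponents = 9 * 70
= 630

630


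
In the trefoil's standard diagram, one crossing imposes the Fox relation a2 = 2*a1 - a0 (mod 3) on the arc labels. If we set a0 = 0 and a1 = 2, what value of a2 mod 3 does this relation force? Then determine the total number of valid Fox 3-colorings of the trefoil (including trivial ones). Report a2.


Step 1: Apply the given crossing relation 2*a1 - a0 - a2 = 0 (mod 3).
  a2 = 2*a1 - a0 mod 3
  a2 = 2*2 - 0 mod 3
  a2 = 4 - 0 mod 3
  a2 = 4 mod 3 = 1
Step 2: The trefoil has determinant 3.
  Number of Fox p-colorings (p prime) is p^2 if p = 3, else p.
  Since p = 3 divides det = 3, the trefoil is 3-colorable.
  (Indeed for p = 3 any choice of a0, a1 extends to a valid coloring; the trial (a0, a1, a2) = (0, 2, 1) satisfies all three crossing relations.)
  Total colorings = 3^2 = 9
Step 3: a2 = 1, total Fox 3-colorings = 9

1


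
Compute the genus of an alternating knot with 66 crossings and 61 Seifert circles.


For alternating knots, g = (c - s + 1)/2.
= (66 - 61 + 1)/2
= 6/2 = 3

3


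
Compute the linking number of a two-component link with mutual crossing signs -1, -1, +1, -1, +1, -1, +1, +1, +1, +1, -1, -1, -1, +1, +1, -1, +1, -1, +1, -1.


Step 1: Count positive crossings: 10
Step 2: Count negative crossings: 10
Step 3: Sum of signs = 10 - 10 = 0
Step 4: Linking number = sum/2 = 0/2 = 0

0


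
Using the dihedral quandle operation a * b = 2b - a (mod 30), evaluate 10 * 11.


10 * 11 = 2*11 - 10 mod 30
= 22 - 10 mod 30
= 12 mod 30 = 12

12


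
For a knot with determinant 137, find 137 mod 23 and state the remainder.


Step 1: A knot is p-colorable if and only if p divides its determinant.
Step 2: Compute 137 mod 23.
137 = 5 * 23 + 22
Step 3: 137 mod 23 = 22
Step 4: The knot is 23-colorable: no

22


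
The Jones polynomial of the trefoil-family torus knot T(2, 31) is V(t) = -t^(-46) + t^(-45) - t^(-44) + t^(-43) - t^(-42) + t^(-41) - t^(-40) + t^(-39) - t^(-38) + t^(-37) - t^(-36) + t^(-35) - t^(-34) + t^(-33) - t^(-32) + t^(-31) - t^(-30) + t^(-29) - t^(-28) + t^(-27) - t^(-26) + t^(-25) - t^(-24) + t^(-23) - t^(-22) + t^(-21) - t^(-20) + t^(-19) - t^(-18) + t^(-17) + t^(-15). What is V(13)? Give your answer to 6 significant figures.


Substituting t = 13 into V(t) = -t^(-46) + t^(-45) - t^(-44) + t^(-43) - t^(-42) + t^(-41) - t^(-40) + t^(-39) - t^(-38) + t^(-37) - t^(-36) + t^(-35) - t^(-34) + t^(-33) - t^(-32) + t^(-31) - t^(-30) + t^(-29) - t^(-28) + t^(-27) - t^(-26) + t^(-25) - t^(-24) + t^(-23) - t^(-22) + t^(-21) - t^(-20) + t^(-19) - t^(-18) + t^(-17) + t^(-15):
  (-)t^(-46) = -5.73596e-52
  (+)t^(-45) = 7.45674e-51
  (-)t^(-44) = -9.69377e-50
  (+)t^(-43) = 1.26019e-48
  (-)t^(-42) = -1.63825e-47
  (+)t^(-41) = 2.12972e-46
  (-)t^(-40) = -2.76864e-45
  (+)t^(-39) = 3.59923e-44
  (-)t^(-38) = -4.679e-43
  (+)t^(-37) = 6.08269e-42
  (-)t^(-36) = -7.9075e-41
  (+)t^(-35) = 1.02798e-39
  (-)t^(-34) = -1.33637e-38
  (+)t^(-33) = 1.73728e-37
  (-)t^(-32) = -2.25846e-36
  (+)t^(-31) = 2.936e-35
  (-)t^(-30) = -3.8168e-34
  (+)t^(-29) = 4.96184e-33
  (-)t^(-28) = -6.45039e-32
  (+)t^(-27) = 8.38551e-31
  (-)t^(-26) = -1.09012e-29
  (+)t^(-25) = 1.41715e-28
  (-)t^(-24) = -1.8423e-27
  (+)t^(-23) = 2.39499e-26
  (-)t^(-22) = -3.11348e-25
  (+)t^(-21) = 4.04753e-24
  (-)t^(-20) = -5.26178e-23
  (+)t^(-19) = 6.84032e-22
  (-)t^(-18) = -8.89241e-21
  (+)t^(-17) = 1.15601e-19
  (+)t^(-15) = 1.95366e-17
Sum = (-5.73596e-52) + (7.45674e-51) + (-9.69377e-50) + (1.26019e-48) + (-1.63825e-47) + (2.12972e-46) + (-2.76864e-45) + (3.59923e-44) + (-4.679e-43) + (6.08269e-42) + (-7.9075e-41) + (1.02798e-39) + (-1.33637e-38) + (1.73728e-37) + (-2.25846e-36) + (2.936e-35) + (-3.8168e-34) + (4.96184e-33) + (-6.45039e-32) + (8.38551e-31) + (-1.09012e-29) + (1.41715e-28) + (-1.8423e-27) + (2.39499e-26) + (-3.11348e-25) + (4.04753e-24) + (-5.26178e-23) + (6.84032e-22) + (-8.89241e-21) + (1.15601e-19) + (1.95366e-17)
= 1.964397701e-17
Rounded to 6 significant figures: 1.9644e-17

1.9644e-17


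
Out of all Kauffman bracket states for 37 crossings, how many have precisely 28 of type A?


We choose which 28 of 37 crossings get A-smoothings.
C(37, 28) = 37! / (28! * 9!)
= 124403620

124403620


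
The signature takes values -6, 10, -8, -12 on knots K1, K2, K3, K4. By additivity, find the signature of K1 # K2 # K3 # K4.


The signature is additive under connected sum.
signature(K1 # K2 # K3 # K4) = (-6) + (10) + (-8) + (-12)
= -16

-16


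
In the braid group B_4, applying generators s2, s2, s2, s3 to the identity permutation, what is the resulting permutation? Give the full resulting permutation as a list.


Starting with identity [1, 2, 3, 4].
Apply generators in sequence:
  After s2: [1, 3, 2, 4]
  After s2: [1, 2, 3, 4]
  After s2: [1, 3, 2, 4]
  After s3: [1, 3, 4, 2]
Final permutation: [1, 3, 4, 2]

[1, 3, 4, 2]


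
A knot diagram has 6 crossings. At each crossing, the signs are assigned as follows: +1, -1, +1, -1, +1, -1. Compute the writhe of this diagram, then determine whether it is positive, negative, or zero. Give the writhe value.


Step 1: Count positive crossings (+1).
Positive crossings: 3
Step 2: Count negative crossings (-1).
Negative crossings: 3
Step 3: Writhe = (positive) - (negative)
w = 3 - 3 = 0
Step 4: |w| = 0, and w is zero

0


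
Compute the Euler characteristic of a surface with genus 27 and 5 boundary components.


chi = 2 - 2g - b
= 2 - 2*27 - 5
= 2 - 54 - 5 = -57

-57


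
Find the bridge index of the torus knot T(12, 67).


The bridge number of T(p,q) is min(p,q).
min(12, 67) = 12

12


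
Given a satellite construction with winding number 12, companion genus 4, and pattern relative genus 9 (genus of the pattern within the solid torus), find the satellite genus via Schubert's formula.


Schubert: g(satellite) = g_rel(pattern) + |winding| * g(companion),
where g_rel(pattern) is the genus of the pattern relative to the solid torus.
= 9 + 12 * 4
= 9 + 48 = 57

57


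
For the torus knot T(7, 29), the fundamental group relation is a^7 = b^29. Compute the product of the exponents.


The relation is a^7 = b^29.
Product of exponents = 7 * 29
= 203

203


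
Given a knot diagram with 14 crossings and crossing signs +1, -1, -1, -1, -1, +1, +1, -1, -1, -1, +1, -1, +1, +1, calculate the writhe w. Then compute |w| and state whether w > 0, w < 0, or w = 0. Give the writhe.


Step 1: Count positive crossings (+1).
Positive crossings: 6
Step 2: Count negative crossings (-1).
Negative crossings: 8
Step 3: Writhe = (positive) - (negative)
w = 6 - 8 = -2
Step 4: |w| = 2, and w is negative

-2


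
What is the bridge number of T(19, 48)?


The bridge number of T(p,q) is min(p,q).
min(19, 48) = 19

19


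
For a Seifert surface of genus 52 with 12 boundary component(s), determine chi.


chi = 2 - 2g - b
= 2 - 2*52 - 12
= 2 - 104 - 12 = -114

-114


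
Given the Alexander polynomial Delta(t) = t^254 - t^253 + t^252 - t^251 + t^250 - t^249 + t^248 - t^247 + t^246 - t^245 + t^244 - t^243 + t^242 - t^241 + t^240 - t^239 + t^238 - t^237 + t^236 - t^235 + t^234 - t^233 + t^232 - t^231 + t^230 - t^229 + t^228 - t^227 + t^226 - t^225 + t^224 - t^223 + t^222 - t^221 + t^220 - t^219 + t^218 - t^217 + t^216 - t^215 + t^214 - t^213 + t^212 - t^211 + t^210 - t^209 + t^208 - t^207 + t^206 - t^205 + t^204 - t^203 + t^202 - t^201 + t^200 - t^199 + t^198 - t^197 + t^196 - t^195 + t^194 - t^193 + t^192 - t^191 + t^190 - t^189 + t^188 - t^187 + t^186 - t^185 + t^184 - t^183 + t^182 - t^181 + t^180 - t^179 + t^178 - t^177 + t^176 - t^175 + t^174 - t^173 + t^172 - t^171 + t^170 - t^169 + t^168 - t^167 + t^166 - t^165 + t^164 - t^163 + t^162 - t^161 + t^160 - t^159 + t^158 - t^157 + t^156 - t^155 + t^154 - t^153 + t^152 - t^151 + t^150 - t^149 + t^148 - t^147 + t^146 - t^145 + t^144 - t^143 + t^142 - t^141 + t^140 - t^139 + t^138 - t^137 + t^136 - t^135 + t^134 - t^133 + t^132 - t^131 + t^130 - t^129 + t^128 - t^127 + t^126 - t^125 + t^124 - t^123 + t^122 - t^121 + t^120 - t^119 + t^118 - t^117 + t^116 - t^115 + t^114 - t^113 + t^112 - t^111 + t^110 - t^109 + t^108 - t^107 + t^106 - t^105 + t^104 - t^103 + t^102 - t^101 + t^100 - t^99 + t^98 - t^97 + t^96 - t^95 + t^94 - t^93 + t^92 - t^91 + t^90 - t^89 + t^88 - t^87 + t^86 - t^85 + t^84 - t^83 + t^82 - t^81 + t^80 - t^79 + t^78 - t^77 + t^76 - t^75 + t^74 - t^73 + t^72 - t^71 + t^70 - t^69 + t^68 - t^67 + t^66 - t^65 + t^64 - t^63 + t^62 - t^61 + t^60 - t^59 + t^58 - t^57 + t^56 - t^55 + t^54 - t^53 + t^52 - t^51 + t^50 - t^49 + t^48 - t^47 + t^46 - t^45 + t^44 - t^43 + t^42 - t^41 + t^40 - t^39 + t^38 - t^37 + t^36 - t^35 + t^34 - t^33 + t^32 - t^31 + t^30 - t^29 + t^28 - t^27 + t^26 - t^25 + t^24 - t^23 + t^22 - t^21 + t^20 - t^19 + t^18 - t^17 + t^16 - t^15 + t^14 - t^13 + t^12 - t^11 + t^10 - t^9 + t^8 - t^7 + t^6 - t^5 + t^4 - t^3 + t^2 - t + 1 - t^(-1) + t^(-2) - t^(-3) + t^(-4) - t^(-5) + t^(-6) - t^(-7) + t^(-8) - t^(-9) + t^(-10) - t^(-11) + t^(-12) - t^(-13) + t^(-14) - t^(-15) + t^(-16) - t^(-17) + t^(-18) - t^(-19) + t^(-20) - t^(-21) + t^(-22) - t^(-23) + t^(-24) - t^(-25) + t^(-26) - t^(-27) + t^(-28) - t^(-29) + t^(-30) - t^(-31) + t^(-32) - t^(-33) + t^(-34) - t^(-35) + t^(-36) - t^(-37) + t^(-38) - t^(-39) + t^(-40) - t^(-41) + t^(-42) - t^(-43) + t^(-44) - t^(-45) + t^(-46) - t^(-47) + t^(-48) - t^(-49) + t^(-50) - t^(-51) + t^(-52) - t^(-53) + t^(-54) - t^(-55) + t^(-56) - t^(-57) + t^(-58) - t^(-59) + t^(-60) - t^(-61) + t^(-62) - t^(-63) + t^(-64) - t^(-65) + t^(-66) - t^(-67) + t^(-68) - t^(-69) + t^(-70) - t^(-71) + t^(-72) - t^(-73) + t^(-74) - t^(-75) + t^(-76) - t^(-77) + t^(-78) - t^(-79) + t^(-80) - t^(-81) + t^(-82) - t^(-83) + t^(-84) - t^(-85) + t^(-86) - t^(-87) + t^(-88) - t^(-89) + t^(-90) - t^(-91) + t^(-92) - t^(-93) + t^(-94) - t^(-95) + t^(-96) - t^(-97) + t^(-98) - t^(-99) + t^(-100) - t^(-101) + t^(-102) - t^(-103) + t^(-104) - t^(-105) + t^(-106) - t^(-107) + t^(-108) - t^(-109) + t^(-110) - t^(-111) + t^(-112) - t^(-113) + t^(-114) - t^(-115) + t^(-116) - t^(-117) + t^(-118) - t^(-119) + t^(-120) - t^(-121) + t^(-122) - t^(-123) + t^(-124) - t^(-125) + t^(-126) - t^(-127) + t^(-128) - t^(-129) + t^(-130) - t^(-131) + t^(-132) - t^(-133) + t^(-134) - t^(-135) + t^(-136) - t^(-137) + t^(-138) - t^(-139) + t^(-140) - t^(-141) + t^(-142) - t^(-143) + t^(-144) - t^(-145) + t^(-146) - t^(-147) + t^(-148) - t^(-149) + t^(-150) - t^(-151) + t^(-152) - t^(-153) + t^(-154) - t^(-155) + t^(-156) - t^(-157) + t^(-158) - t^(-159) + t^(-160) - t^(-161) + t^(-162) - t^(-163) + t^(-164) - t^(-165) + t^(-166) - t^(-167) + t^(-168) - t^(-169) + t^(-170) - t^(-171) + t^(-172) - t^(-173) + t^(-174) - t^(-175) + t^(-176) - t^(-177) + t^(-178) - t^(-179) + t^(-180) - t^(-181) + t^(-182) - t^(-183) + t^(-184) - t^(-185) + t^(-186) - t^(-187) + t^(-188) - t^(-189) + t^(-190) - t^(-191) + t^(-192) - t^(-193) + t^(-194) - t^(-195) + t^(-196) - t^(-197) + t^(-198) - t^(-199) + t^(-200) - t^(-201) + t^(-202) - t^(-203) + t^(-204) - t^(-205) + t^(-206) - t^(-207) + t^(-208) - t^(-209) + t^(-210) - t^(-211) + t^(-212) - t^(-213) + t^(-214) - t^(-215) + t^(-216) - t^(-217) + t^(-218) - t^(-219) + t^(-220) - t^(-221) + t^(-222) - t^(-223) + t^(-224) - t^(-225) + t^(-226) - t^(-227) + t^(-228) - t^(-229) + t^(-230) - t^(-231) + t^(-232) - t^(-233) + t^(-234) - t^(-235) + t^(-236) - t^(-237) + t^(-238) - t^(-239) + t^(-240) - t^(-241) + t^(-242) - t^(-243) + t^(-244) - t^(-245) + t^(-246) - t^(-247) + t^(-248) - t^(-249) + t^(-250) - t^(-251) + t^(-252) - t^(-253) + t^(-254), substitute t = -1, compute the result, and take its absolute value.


Step 1: The polynomial has 509 terms with alternating signs, exponents from 254 down to -254.
Step 2: Substitute t = -1. The i-th term has coefficient (-1)^i and exponent (m-i),
  so its value is (-1)^i * (-1)^(m-i) = (-1)^m = 1 for every i.
Step 3: All 509 terms equal 1, so Delta(-1) = 509 * (1) = 509
Step 4: |Delta(-1)| = 509

509


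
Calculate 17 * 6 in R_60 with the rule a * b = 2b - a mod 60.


17 * 6 = 2*6 - 17 mod 60
= 12 - 17 mod 60
= -5 mod 60 = 55

55


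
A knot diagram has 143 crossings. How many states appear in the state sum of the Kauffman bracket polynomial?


Each crossing contributes 2 choices (A-smoothing or B-smoothing).
Total states = 2^143 = 11150372599265311570767859136324180752990208

11150372599265311570767859136324180752990208


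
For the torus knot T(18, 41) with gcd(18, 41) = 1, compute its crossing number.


For a torus knot T(p, q) with gcd(p,q)=1,
the crossing number is min(p*(q-1), q*(p-1)).
p*(q-1) = 18*40 = 720
q*(p-1) = 41*17 = 697
min(720, 697) = 697

697


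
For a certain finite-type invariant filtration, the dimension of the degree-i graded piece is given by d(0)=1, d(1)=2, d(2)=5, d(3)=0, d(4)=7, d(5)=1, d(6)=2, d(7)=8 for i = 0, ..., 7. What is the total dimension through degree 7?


Total dimension = d(0) + d(1) + ... + d(7)
= 1 + 2 + 5 + 0 + 7 + 1 + 2 + 8
= 26

26


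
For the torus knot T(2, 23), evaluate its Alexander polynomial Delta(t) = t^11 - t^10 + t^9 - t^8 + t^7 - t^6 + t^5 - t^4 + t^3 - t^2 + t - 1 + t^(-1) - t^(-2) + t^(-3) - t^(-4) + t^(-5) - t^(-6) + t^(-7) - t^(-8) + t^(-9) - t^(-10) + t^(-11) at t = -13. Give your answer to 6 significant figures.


Substituting t = -13 into Delta(t) = t^11 - t^10 + t^9 - t^8 + t^7 - t^6 + t^5 - t^4 + t^3 - t^2 + t - 1 + t^(-1) - t^(-2) + t^(-3) - t^(-4) + t^(-5) - t^(-6) + t^(-7) - t^(-8) + t^(-9) - t^(-10) + t^(-11):
Term values: (-1792160394037) + (-137858491849) + (-10604499373) + (-815730721) + (-62748517) + (-4826809) + (-371293) + (-28561) + (-2197) + (-169) + (-13) + (-1) + (-0.0769231) + (-0.00591716) + (-0.000455166) + (-3.50128e-05) + (-2.69329e-06) + (-2.07176e-07) + (-1.59366e-08) + (-1.22589e-09) + (-9.42996e-11) + (-7.25382e-12) + (-5.57986e-13)
Sum = -1.941507094e+12
Rounded to 6 significant figures: -1.94151e+12

-1.94151e+12


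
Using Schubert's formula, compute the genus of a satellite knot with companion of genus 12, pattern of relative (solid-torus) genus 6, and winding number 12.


Schubert: g(satellite) = g_rel(pattern) + |winding| * g(companion),
where g_rel(pattern) is the genus of the pattern relative to the solid torus.
= 6 + 12 * 12
= 6 + 144 = 150

150


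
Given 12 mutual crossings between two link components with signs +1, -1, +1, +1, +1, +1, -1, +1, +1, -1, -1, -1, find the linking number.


Step 1: Count positive crossings: 7
Step 2: Count negative crossings: 5
Step 3: Sum of signs = 7 - 5 = 2
Step 4: Linking number = sum/2 = 2/2 = 1

1


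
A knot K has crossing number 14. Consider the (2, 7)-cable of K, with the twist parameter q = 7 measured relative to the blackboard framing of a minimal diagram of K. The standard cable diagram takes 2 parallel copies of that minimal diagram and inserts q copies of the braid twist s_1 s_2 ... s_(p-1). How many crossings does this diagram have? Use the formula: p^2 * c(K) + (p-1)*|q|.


Step 1: Each of the c(K) crossings of the companion diagram becomes p*p = p^2 crossings among the p parallel strands, and each of the |q| twists s_1 s_2 ... s_(p-1) adds (p-1) crossings.
  Crossings = p^2 * c(K) + (p-1)*|q|
Step 2: = 2^2 * 14 + (2-1)*7
Step 3: = 4*14 + 1*7
Step 4: = 56 + 7 = 63

63


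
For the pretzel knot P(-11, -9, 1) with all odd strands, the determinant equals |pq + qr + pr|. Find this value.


Step 1: Compute pq + qr + pr.
pq = (-11)*(-9) = 99
qr = (-9)*1 = -9
pr = (-11)*1 = -11
pq + qr + pr = 99 + (-9) + (-11) = 79
Step 2: Take absolute value.
det(P(-11,-9,1)) = |79| = 79

79


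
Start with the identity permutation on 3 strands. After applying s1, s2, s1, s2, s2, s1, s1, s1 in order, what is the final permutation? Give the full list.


Starting with identity [1, 2, 3].
Apply generators in sequence:
  After s1: [2, 1, 3]
  After s2: [2, 3, 1]
  After s1: [3, 2, 1]
  After s2: [3, 1, 2]
  After s2: [3, 2, 1]
  After s1: [2, 3, 1]
  After s1: [3, 2, 1]
  After s1: [2, 3, 1]
Final permutation: [2, 3, 1]

[2, 3, 1]


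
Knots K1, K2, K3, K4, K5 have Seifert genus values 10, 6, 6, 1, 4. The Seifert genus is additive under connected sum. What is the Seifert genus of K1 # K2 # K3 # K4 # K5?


The Seifert genus is additive under connected sum.
Seifert genus(K1 # K2 # K3 # K4 # K5) = (10) + (6) + (6) + (1) + (4)
= 27

27


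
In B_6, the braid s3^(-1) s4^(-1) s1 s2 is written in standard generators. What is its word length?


The word length counts the number of generators (including inverses).
Listing each generator: s3^(-1), s4^(-1), s1, s2
There are 4 generators in this braid word.

4


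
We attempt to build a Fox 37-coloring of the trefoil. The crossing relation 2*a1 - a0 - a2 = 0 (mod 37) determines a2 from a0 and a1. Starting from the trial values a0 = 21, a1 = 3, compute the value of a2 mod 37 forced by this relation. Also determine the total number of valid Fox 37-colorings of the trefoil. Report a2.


Step 1: Apply the given crossing relation 2*a1 - a0 - a2 = 0 (mod 37).
  a2 = 2*a1 - a0 mod 37
  a2 = 2*3 - 21 mod 37
  a2 = 6 - 21 mod 37
  a2 = -15 mod 37 = 22
Step 2: The trefoil has determinant 3.
  Number of Fox p-colorings (p prime) is p^2 if p = 3, else p.
  Since 37 does not divide 3, only trivial (constant) colorings exist.
  (So the trial a0 = 21, a1 = 3 with a0 != a1 does NOT extend to a valid coloring of the whole trefoil: the other two crossing relations require 3*(a1 - a0) = 0 (mod 37), which fails.)
  Total colorings = 37
Step 3: a2 = 22, total Fox 37-colorings = 37

22


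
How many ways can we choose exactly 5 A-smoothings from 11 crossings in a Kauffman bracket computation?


We choose which 5 of 11 crossings get A-smoothings.
C(11, 5) = 11! / (5! * 6!)
= 462

462


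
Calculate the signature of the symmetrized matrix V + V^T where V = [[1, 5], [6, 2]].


Step 1: V + V^T = [[2, 11], [11, 4]]
Step 2: trace = 6, det = -113
Step 3: Discriminant = 6^2 - 4*(-113) = 488
Step 4: Eigenvalues: 14.0454, -8.04536
Step 5: Signature = (# positive eigenvalues) - (# negative eigenvalues) = 0

0


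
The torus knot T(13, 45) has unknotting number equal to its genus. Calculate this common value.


For a torus knot T(p,q), both the unknotting number and genus equal (p-1)(q-1)/2.
= (13-1)(45-1)/2
= 12*44/2
= 528/2 = 264

264


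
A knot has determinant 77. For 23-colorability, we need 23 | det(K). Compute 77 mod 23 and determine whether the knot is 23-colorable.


Step 1: A knot is p-colorable if and only if p divides its determinant.
Step 2: Compute 77 mod 23.
77 = 3 * 23 + 8
Step 3: 77 mod 23 = 8
Step 4: The knot is 23-colorable: no

8


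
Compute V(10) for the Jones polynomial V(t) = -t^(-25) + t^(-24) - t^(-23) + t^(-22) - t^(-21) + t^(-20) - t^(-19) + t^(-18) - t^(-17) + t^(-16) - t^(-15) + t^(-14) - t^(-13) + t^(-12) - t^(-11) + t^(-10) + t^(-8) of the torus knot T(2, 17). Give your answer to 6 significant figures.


Substituting t = 10 into V(t) = -t^(-25) + t^(-24) - t^(-23) + t^(-22) - t^(-21) + t^(-20) - t^(-19) + t^(-18) - t^(-17) + t^(-16) - t^(-15) + t^(-14) - t^(-13) + t^(-12) - t^(-11) + t^(-10) + t^(-8):
  (-)t^(-25) = -1e-25
  (+)t^(-24) = 1e-24
  (-)t^(-23) = -1e-23
  (+)t^(-22) = 1e-22
  (-)t^(-21) = -1e-21
  (+)t^(-20) = 1e-20
  (-)t^(-19) = -1e-19
  (+)t^(-18) = 1e-18
  (-)t^(-17) = -1e-17
  (+)t^(-16) = 1e-16
  (-)t^(-15) = -1e-15
  (+)t^(-14) = 1e-14
  (-)t^(-13) = -1e-13
  (+)t^(-12) = 1e-12
  (-)t^(-11) = -1e-11
  (+)t^(-10) = 1e-10
  (+)t^(-8) = 1e-08
Sum = (-1e-25) + (1e-24) + (-1e-23) + (1e-22) + (-1e-21) + (1e-20) + (-1e-19) + (1e-18) + (-1e-17) + (1e-16) + (-1e-15) + (1e-14) + (-1e-13) + (1e-12) + (-1e-11) + (1e-10) + (1e-08)
= 1.009090909e-08
Rounded to 6 significant figures: 1.00909e-08

1.00909e-08


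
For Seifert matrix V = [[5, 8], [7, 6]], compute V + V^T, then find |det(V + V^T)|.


Step 1: Form V + V^T where V = [[5, 8], [7, 6]]
  V^T = [[5, 7], [8, 6]]
  V + V^T = [[10, 15], [15, 12]]
Step 2: det(V + V^T) = 10*12 - 15*15
  = 120 - 225 = -105
Step 3: Knot determinant = |det(V + V^T)| = |-105| = 105

105


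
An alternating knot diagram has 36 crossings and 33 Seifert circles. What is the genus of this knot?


For alternating knots, g = (c - s + 1)/2.
= (36 - 33 + 1)/2
= 4/2 = 2

2


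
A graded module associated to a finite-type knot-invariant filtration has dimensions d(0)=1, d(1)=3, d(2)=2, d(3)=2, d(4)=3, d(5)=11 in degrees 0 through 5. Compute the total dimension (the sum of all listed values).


Total dimension = d(0) + d(1) + ... + d(5)
= 1 + 3 + 2 + 2 + 3 + 11
= 22

22


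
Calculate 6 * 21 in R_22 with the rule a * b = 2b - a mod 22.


6 * 21 = 2*21 - 6 mod 22
= 42 - 6 mod 22
= 36 mod 22 = 14

14


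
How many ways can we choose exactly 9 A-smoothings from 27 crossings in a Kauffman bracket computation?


We choose which 9 of 27 crossings get A-smoothings.
C(27, 9) = 27! / (9! * 18!)
= 4686825

4686825


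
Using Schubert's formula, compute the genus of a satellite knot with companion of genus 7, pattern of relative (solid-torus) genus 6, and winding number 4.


Schubert: g(satellite) = g_rel(pattern) + |winding| * g(companion),
where g_rel(pattern) is the genus of the pattern relative to the solid torus.
= 6 + 4 * 7
= 6 + 28 = 34

34


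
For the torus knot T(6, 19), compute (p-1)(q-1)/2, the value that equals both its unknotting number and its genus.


For a torus knot T(p,q), both the unknotting number and genus equal (p-1)(q-1)/2.
= (6-1)(19-1)/2
= 5*18/2
= 90/2 = 45

45


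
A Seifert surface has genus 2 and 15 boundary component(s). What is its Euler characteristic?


chi = 2 - 2g - b
= 2 - 2*2 - 15
= 2 - 4 - 15 = -17

-17


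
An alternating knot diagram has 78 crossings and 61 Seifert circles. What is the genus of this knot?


For alternating knots, g = (c - s + 1)/2.
= (78 - 61 + 1)/2
= 18/2 = 9

9


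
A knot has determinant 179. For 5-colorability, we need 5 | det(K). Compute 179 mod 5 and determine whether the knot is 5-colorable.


Step 1: A knot is p-colorable if and only if p divides its determinant.
Step 2: Compute 179 mod 5.
179 = 35 * 5 + 4
Step 3: 179 mod 5 = 4
Step 4: The knot is 5-colorable: no

4


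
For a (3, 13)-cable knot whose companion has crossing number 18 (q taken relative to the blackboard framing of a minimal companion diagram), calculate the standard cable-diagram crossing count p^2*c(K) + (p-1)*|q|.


Step 1: Each of the c(K) crossings of the companion diagram becomes p*p = p^2 crossings among the p parallel strands, and each of the |q| twists s_1 s_2 ... s_(p-1) adds (p-1) crossings.
  Crossings = p^2 * c(K) + (p-1)*|q|
Step 2: = 3^2 * 18 + (3-1)*13
Step 3: = 9*18 + 2*13
Step 4: = 162 + 26 = 188

188


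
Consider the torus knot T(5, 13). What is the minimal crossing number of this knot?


For a torus knot T(p, q) with gcd(p,q)=1,
the crossing number is min(p*(q-1), q*(p-1)).
p*(q-1) = 5*12 = 60
q*(p-1) = 13*4 = 52
min(60, 52) = 52

52


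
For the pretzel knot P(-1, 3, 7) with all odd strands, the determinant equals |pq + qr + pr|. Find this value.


Step 1: Compute pq + qr + pr.
pq = (-1)*3 = -3
qr = 3*7 = 21
pr = (-1)*7 = -7
pq + qr + pr = -3 + 21 + (-7) = 11
Step 2: Take absolute value.
det(P(-1,3,7)) = |11| = 11

11


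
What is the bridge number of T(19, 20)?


The bridge number of T(p,q) is min(p,q).
min(19, 20) = 19

19


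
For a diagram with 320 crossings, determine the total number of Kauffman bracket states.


Each crossing contributes 2 choices (A-smoothing or B-smoothing).
Total states = 2^320 = 2135987035920910082395021706169552114602704522356652769947041607822219725780640550022962086936576

2135987035920910082395021706169552114602704522356652769947041607822219725780640550022962086936576


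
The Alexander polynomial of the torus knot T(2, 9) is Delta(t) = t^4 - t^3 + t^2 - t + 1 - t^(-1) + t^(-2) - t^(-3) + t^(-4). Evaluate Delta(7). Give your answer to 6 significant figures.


Substituting t = 7 into Delta(t) = t^4 - t^3 + t^2 - t + 1 - t^(-1) + t^(-2) - t^(-3) + t^(-4):
Term values: (2401) + (-343) + (49) + (-7) + (1) + (-0.142857) + (0.0204082) + (-0.00291545) + (0.000416493)
Sum = 2100.875052
Rounded to 6 significant figures: 2100.88

2100.88


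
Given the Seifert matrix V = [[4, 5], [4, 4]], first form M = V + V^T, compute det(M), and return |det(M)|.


Step 1: Form V + V^T where V = [[4, 5], [4, 4]]
  V^T = [[4, 4], [5, 4]]
  V + V^T = [[8, 9], [9, 8]]
Step 2: det(V + V^T) = 8*8 - 9*9
  = 64 - 81 = -17
Step 3: Knot determinant = |det(V + V^T)| = |-17| = 17

17


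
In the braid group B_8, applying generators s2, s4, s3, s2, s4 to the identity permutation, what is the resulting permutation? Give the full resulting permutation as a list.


Starting with identity [1, 2, 3, 4, 5, 6, 7, 8].
Apply generators in sequence:
  After s2: [1, 3, 2, 4, 5, 6, 7, 8]
  After s4: [1, 3, 2, 5, 4, 6, 7, 8]
  After s3: [1, 3, 5, 2, 4, 6, 7, 8]
  After s2: [1, 5, 3, 2, 4, 6, 7, 8]
  After s4: [1, 5, 3, 4, 2, 6, 7, 8]
Final permutation: [1, 5, 3, 4, 2, 6, 7, 8]

[1, 5, 3, 4, 2, 6, 7, 8]


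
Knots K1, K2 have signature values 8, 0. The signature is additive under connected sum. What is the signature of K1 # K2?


The signature is additive under connected sum.
signature(K1 # K2) = (8) + (0)
= 8

8


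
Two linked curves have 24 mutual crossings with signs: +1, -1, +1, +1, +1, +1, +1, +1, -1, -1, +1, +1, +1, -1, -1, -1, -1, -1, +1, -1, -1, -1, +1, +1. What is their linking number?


Step 1: Count positive crossings: 13
Step 2: Count negative crossings: 11
Step 3: Sum of signs = 13 - 11 = 2
Step 4: Linking number = sum/2 = 2/2 = 1

1


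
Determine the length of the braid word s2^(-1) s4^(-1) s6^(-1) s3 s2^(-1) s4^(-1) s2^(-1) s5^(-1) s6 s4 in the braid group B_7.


The word length counts the number of generators (including inverses).
Listing each generator: s2^(-1), s4^(-1), s6^(-1), s3, s2^(-1), s4^(-1), s2^(-1), s5^(-1), s6, s4
There are 10 generators in this braid word.

10


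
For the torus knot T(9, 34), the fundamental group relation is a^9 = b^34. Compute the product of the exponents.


The relation is a^9 = b^34.
Product of exponents = 9 * 34
= 306

306


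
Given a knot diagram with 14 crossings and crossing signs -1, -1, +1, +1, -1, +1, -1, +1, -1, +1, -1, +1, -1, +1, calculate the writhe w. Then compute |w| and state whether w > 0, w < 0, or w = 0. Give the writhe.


Step 1: Count positive crossings (+1).
Positive crossings: 7
Step 2: Count negative crossings (-1).
Negative crossings: 7
Step 3: Writhe = (positive) - (negative)
w = 7 - 7 = 0
Step 4: |w| = 0, and w is zero

0


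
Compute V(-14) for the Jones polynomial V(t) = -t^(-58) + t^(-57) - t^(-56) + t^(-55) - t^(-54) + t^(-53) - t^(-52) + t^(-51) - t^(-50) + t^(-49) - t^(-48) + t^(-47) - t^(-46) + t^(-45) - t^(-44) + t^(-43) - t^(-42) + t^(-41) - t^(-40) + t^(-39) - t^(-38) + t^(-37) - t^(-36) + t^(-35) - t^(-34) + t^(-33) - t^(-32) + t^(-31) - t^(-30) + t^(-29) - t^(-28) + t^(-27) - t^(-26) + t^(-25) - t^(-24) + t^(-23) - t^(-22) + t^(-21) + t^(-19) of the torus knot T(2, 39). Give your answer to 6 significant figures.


Substituting t = -14 into V(t) = -t^(-58) + t^(-57) - t^(-56) + t^(-55) - t^(-54) + t^(-53) - t^(-52) + t^(-51) - t^(-50) + t^(-49) - t^(-48) + t^(-47) - t^(-46) + t^(-45) - t^(-44) + t^(-43) - t^(-42) + t^(-41) - t^(-40) + t^(-39) - t^(-38) + t^(-37) - t^(-36) + t^(-35) - t^(-34) + t^(-33) - t^(-32) + t^(-31) - t^(-30) + t^(-29) - t^(-28) + t^(-27) - t^(-26) + t^(-25) - t^(-24) + t^(-23) - t^(-22) + t^(-21) + t^(-19):
  (-)t^(-58) = -3.34637e-67
  (+)t^(-57) = -4.68492e-66
  (-)t^(-56) = -6.55888e-65
  (+)t^(-55) = -9.18244e-64
  (-)t^(-54) = -1.28554e-62
  (+)t^(-53) = -1.79976e-61
  (-)t^(-52) = -2.51966e-60
  (+)t^(-51) = -3.52753e-59
  (-)t^(-50) = -4.93854e-58
  (+)t^(-49) = -6.91395e-57
  (-)t^(-48) = -9.67953e-56
  (+)t^(-47) = -1.35513e-54
  (-)t^(-46) = -1.89719e-53
  (+)t^(-45) = -2.65606e-52
  (-)t^(-44) = -3.71849e-51
  (+)t^(-43) = -5.20588e-50
  (-)t^(-42) = -7.28824e-49
  (+)t^(-41) = -1.02035e-47
  (-)t^(-40) = -1.42849e-46
  (+)t^(-39) = -1.99989e-45
  (-)t^(-38) = -2.79985e-44
  (+)t^(-37) = -3.91979e-43
  (-)t^(-36) = -5.4877e-42
  (+)t^(-35) = -7.68279e-41
  (-)t^(-34) = -1.07559e-39
  (+)t^(-33) = -1.50583e-38
  (-)t^(-32) = -2.10816e-37
  (+)t^(-31) = -2.95142e-36
  (-)t^(-30) = -4.13199e-35
  (+)t^(-29) = -5.78478e-34
  (-)t^(-28) = -8.09869e-33
  (+)t^(-27) = -1.13382e-31
  (-)t^(-26) = -1.58734e-30
  (+)t^(-25) = -2.22228e-29
  (-)t^(-24) = -3.11119e-28
  (+)t^(-23) = -4.35567e-27
  (-)t^(-22) = -6.09794e-26
  (+)t^(-21) = -8.53712e-25
  (+)t^(-19) = -1.67327e-22
Sum = (-3.34637e-67) + (-4.68492e-66) + (-6.55888e-65) + (-9.18244e-64) + (-1.28554e-62) + (-1.79976e-61) + (-2.51966e-60) + (-3.52753e-59) + (-4.93854e-58) + (-6.91395e-57) + (-9.67953e-56) + (-1.35513e-54) + (-1.89719e-53) + (-2.65606e-52) + (-3.71849e-51) + (-5.20588e-50) + (-7.28824e-49) + (-1.02035e-47) + (-1.42849e-46) + (-1.99989e-45) + (-2.79985e-44) + (-3.91979e-43) + (-5.4877e-42) + (-7.68279e-41) + (-1.07559e-39) + (-1.50583e-38) + (-2.10816e-37) + (-2.95142e-36) + (-4.13199e-35) + (-5.78478e-34) + (-8.09869e-33) + (-1.13382e-31) + (-1.58734e-30) + (-2.22228e-29) + (-3.11119e-28) + (-4.35567e-27) + (-6.09794e-26) + (-8.53712e-25) + (-1.67327e-22)
= -1.682468818e-22
Rounded to 6 significant figures: -1.68247e-22

-1.68247e-22


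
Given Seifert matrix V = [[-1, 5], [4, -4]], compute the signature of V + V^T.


Step 1: V + V^T = [[-2, 9], [9, -8]]
Step 2: trace = -10, det = -65
Step 3: Discriminant = (-10)^2 - 4*(-65) = 360
Step 4: Eigenvalues: 4.48683, -14.4868
Step 5: Signature = (# positive eigenvalues) - (# negative eigenvalues) = 0

0


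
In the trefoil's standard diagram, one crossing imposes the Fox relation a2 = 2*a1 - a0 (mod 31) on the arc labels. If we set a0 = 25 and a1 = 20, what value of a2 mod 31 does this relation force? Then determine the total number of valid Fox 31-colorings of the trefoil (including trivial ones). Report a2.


Step 1: Apply the given crossing relation 2*a1 - a0 - a2 = 0 (mod 31).
  a2 = 2*a1 - a0 mod 31
  a2 = 2*20 - 25 mod 31
  a2 = 40 - 25 mod 31
  a2 = 15 mod 31 = 15
Step 2: The trefoil has determinant 3.
  Number of Fox p-colorings (p prime) is p^2 if p = 3, else p.
  Since 31 does not divide 3, only trivial (constant) colorings exist.
  (So the trial a0 = 25, a1 = 20 with a0 != a1 does NOT extend to a valid coloring of the whole trefoil: the other two crossing relations require 3*(a1 - a0) = 0 (mod 31), which fails.)
  Total colorings = 31
Step 3: a2 = 15, total Fox 31-colorings = 31

15


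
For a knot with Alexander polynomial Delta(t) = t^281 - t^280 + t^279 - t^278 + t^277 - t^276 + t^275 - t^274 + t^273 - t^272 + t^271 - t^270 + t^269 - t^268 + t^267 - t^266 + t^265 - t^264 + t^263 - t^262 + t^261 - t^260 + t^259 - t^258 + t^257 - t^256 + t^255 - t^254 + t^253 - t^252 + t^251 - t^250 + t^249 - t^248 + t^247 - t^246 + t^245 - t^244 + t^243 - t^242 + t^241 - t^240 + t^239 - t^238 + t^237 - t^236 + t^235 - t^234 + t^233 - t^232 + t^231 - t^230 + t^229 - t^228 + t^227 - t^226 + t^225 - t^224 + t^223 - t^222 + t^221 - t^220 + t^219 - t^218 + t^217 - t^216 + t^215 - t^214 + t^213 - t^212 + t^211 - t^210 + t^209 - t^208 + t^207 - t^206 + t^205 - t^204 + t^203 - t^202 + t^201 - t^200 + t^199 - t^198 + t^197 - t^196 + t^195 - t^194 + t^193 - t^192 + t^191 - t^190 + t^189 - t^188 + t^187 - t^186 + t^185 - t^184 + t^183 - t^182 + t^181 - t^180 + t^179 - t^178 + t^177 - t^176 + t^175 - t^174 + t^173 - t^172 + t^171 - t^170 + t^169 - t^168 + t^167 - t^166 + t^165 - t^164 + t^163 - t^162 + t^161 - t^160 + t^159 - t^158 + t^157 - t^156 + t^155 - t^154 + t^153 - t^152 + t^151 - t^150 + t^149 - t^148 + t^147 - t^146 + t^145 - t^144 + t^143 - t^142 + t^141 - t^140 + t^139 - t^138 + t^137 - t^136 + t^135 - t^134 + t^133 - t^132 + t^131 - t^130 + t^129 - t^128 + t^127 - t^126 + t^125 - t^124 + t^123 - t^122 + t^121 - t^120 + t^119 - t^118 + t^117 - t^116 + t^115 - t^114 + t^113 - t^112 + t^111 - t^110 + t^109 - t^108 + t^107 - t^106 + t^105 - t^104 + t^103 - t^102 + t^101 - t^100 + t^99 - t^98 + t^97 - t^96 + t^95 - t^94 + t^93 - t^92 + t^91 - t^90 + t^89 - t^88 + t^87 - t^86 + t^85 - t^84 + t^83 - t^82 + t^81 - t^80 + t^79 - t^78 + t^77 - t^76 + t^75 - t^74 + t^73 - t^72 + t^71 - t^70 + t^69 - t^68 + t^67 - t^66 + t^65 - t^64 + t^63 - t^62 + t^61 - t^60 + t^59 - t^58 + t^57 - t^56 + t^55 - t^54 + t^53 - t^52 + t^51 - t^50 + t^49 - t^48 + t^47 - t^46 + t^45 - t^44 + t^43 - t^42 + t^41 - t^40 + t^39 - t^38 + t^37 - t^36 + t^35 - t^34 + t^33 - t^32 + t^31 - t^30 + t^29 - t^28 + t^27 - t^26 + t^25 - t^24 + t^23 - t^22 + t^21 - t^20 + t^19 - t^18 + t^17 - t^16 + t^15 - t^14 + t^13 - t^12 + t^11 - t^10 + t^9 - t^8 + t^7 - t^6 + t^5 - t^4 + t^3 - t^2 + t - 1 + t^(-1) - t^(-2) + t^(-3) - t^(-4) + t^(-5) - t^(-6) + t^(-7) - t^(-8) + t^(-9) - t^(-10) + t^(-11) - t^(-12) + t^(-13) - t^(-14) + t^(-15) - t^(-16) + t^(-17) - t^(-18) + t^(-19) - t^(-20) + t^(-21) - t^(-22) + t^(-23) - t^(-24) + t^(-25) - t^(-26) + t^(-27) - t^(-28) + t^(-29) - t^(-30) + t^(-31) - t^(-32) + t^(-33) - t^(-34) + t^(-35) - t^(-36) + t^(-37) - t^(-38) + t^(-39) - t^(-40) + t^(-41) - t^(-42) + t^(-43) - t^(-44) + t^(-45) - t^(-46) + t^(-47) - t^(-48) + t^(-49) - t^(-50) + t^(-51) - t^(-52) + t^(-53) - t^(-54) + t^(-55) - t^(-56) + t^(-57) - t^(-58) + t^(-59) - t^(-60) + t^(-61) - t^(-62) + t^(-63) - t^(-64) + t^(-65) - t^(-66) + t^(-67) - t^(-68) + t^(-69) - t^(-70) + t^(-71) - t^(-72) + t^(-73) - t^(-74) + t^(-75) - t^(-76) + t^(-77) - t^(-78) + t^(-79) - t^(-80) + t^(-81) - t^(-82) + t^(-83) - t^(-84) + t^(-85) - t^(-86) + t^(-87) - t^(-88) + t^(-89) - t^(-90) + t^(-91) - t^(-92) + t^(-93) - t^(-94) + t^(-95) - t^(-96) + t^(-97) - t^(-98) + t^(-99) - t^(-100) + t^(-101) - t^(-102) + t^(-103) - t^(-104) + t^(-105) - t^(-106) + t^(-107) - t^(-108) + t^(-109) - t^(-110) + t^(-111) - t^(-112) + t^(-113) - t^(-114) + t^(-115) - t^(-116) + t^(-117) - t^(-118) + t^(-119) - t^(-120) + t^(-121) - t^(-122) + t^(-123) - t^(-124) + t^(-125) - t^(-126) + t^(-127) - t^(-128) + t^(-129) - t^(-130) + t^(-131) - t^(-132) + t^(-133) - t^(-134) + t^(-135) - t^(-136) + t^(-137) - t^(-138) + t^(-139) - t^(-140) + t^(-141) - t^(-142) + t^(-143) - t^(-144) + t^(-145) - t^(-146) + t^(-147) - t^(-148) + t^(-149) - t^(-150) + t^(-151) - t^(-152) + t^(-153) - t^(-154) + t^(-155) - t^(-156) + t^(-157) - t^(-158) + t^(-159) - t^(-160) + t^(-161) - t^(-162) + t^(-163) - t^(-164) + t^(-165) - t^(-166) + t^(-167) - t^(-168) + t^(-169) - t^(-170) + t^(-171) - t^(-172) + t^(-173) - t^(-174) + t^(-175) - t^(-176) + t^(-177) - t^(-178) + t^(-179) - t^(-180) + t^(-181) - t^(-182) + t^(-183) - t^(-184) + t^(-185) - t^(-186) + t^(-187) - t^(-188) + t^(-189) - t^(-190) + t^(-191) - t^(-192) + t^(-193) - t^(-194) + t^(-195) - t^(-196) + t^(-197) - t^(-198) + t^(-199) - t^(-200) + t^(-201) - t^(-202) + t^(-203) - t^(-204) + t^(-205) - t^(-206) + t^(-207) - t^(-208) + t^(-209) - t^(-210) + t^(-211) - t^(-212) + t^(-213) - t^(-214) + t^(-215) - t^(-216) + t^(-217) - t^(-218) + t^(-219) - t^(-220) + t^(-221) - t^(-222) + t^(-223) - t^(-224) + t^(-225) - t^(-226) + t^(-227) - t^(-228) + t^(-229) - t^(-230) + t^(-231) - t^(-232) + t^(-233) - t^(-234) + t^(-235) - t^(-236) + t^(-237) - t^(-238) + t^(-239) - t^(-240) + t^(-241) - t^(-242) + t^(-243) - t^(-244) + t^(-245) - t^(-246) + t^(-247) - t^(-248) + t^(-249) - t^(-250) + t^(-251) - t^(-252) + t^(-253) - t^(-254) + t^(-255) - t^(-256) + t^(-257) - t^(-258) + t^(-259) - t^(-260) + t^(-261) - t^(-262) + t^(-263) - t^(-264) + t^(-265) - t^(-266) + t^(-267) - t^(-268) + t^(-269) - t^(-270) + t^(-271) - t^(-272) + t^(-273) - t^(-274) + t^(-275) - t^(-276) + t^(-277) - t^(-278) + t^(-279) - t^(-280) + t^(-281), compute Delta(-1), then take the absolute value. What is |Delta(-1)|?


Step 1: The polynomial has 563 terms with alternating signs, exponents from 281 down to -281.
Step 2: Substitute t = -1. The i-th term has coefficient (-1)^i and exponent (m-i),
  so its value is (-1)^i * (-1)^(m-i) = (-1)^m = -1 for every i.
Step 3: All 563 terms equal -1, so Delta(-1) = 563 * (-1) = -563
Step 4: |Delta(-1)| = 563

563


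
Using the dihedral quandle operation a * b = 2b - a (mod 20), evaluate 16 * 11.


16 * 11 = 2*11 - 16 mod 20
= 22 - 16 mod 20
= 6 mod 20 = 6

6


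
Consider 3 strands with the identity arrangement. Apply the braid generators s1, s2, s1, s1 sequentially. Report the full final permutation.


Starting with identity [1, 2, 3].
Apply generators in sequence:
  After s1: [2, 1, 3]
  After s2: [2, 3, 1]
  After s1: [3, 2, 1]
  After s1: [2, 3, 1]
Final permutation: [2, 3, 1]

[2, 3, 1]


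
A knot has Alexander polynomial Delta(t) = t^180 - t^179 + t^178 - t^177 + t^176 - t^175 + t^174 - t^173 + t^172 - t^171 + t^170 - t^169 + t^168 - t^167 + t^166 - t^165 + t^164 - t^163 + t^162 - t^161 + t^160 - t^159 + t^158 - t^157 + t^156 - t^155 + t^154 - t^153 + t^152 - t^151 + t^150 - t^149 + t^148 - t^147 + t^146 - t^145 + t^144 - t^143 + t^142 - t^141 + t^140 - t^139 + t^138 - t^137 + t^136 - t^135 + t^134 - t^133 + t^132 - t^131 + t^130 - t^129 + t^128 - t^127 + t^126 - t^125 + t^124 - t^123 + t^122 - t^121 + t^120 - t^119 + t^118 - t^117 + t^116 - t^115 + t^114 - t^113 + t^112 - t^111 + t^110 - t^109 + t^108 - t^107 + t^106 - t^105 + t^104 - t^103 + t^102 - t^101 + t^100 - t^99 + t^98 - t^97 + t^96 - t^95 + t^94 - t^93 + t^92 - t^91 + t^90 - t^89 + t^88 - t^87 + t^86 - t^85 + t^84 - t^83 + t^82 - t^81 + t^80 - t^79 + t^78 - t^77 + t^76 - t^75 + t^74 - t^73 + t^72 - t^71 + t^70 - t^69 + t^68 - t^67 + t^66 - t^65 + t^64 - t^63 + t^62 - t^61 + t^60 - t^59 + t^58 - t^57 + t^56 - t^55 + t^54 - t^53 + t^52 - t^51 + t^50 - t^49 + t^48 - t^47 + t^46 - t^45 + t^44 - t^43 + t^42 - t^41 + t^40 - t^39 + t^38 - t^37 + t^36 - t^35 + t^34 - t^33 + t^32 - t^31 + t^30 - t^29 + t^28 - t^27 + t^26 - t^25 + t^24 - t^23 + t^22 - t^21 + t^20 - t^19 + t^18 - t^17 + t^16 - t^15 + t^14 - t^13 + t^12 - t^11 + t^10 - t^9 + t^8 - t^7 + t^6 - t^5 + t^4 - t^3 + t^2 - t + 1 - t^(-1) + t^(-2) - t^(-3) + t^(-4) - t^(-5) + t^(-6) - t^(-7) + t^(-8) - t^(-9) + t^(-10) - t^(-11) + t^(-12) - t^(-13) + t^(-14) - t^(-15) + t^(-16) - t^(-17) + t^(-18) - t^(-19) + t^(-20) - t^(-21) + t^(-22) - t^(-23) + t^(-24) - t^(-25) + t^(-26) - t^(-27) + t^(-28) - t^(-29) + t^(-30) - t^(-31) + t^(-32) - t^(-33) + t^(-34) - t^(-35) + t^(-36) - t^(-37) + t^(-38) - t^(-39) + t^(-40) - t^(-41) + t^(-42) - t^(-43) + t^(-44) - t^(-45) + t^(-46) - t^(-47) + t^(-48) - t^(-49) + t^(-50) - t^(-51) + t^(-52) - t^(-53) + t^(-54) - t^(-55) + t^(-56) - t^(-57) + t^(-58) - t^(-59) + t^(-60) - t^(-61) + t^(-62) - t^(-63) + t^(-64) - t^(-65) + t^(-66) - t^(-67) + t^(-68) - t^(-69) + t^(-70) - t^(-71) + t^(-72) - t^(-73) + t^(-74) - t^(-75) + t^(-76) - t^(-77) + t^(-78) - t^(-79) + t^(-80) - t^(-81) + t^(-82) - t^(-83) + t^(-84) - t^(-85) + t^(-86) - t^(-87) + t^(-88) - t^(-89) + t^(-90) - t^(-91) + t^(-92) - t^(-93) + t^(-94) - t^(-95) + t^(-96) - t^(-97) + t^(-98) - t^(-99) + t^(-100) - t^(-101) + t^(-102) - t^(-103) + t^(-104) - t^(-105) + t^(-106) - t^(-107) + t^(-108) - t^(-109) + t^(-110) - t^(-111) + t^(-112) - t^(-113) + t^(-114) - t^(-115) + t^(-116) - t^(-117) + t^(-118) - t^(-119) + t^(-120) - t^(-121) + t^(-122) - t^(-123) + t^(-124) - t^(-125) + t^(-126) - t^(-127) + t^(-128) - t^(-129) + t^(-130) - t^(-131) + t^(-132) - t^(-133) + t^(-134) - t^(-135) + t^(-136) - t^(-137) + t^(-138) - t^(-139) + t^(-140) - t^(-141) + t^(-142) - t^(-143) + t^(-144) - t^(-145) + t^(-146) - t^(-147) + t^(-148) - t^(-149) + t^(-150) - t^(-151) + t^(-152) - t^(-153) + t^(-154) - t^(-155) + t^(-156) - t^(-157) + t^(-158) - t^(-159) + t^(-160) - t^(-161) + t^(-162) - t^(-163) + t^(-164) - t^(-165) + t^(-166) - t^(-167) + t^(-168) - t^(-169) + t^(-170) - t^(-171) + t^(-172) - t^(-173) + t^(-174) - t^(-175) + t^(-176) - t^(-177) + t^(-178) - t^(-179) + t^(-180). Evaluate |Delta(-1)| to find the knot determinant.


Step 1: The polynomial has 361 terms with alternating signs, exponents from 180 down to -180.
Step 2: Substitute t = -1. The i-th term has coefficient (-1)^i and exponent (m-i),
  so its value is (-1)^i * (-1)^(m-i) = (-1)^m = 1 for every i.
Step 3: All 361 terms equal 1, so Delta(-1) = 361 * (1) = 361
Step 4: |Delta(-1)| = 361

361
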